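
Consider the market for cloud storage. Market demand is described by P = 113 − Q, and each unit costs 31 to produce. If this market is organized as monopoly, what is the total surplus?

Monopoly sets MR = MC: 113 − 2Q = 31 ⇒ Q = 41, P = 113 − 41 = 72.
CS = ½·(113 − 72)·41 = 840.5; PS = (72 − 31)·41 = 1681; TS = 2521.5.

TS = 2521.5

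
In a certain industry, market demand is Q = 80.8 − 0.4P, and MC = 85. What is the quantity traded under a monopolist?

Q = 23.4

Inverting demand: P = 202 − 2.5Q.
The monopolist equates marginal revenue to marginal cost: 202 − 5Q = 85, so Q = 23.4. From demand, P = 143.5.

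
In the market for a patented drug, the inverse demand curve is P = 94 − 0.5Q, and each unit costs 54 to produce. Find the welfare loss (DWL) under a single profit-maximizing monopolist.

Perfect competition: P = MC = 54, so 94 − 0.5Q = 54 and Q = 80.
Monopoly sets MR = MC: 94 − Q = 54 ⇒ Q = 40, P = 94 − 0.5·40 = 74.
DWL is the triangle between Q = 40 and Q = 80: ½·(80 − 40)·(74 − 54) = 400.

DWL = 400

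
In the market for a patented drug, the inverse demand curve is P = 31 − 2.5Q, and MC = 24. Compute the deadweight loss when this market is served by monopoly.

Perfect competition: P = MC = 24, so 31 − 2.5Q = 24 and Q = 2.8.
A monopolist chooses Q where MR = MC. MR = 31 − 5Q; setting this equal to 24 gives Q = 1.4 and P = 27.5.
DWL is the triangle between Q = 1.4 and Q = 2.8: ½·(2.8 − 1.4)·(27.5 − 24) = 2.45.

DWL = 2.45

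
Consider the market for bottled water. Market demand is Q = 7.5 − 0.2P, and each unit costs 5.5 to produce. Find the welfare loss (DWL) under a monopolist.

Inverting demand: P = 37.5 − 5Q.
Competitive firms price at marginal cost: P = 5.5, giving Q = 6.4.
A monopolist chooses Q where MR = MC. MR = 37.5 − 10Q; setting this equal to 5.5 gives Q = 3.2 and P = 21.5.
DWL is the triangle between Q = 3.2 and Q = 6.4: ½·(6.4 − 3.2)·(21.5 − 5.5) = 25.6.

DWL = 25.6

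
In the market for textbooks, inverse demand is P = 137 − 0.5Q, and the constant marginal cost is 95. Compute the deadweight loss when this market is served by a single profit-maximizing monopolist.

Under competition P = MC = 95, so Q = (137 − 95)/0.5 = 84.
Monopoly sets MR = MC: 137 − Q = 95 ⇒ Q = 42, P = 137 − 0.5·42 = 116.
DWL is the triangle between Q = 42 and Q = 84: ½·(84 − 42)·(116 − 95) = 441.

DWL = 441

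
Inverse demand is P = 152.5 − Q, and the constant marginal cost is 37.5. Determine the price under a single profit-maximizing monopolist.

Monopoly sets MR = MC: 152.5 − 2Q = 37.5 ⇒ Q = 57.5, P = 152.5 − 57.5 = 95.

P = 95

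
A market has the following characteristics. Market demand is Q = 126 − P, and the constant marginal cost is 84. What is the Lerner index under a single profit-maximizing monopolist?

Inverting demand: P = 126 − Q.
Monopoly sets MR = MC: 126 − 2Q = 84 ⇒ Q = 21, P = 126 − 21 = 105.
Lerner index = (P − MC)/P = (105 − 84)/105 = 0.2.

Lerner index = 0.2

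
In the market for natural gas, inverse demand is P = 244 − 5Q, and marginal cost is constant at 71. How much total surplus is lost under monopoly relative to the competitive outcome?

Perfect competition: P = MC = 71, so 244 − 5Q = 71 and Q = 34.6.
Monopoly sets MR = MC: 244 − 10Q = 71 ⇒ Q = 17.3, P = 244 − 5·17.3 = 157.5.
DWL is the triangle between Q = 17.3 and Q = 34.6: ½·(34.6 − 17.3)·(157.5 − 71) = 748.225.

DWL = 748.225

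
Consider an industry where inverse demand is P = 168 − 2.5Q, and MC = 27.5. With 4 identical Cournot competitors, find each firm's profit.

π_i = 315.844

With 4 symmetric Cournot firms, each firm's FOC gives 168 − 12.5q = 27.5, so q = 11.24, Q = 4·11.24 = 44.96, and P = 55.6.
Each firm's profit = (55.6 − 27.5)·11.24 = 315.844.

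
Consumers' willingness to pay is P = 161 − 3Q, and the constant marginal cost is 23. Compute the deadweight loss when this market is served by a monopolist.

DWL = 793.5

Under competition P = MC = 23, so Q = (161 − 23)/3 = 46.
The monopolist equates marginal revenue to marginal cost: 161 − 6Q = 23, so Q = 23. From demand, P = 92.
DWL is the triangle between Q = 23 and Q = 46: ½·(46 − 23)·(92 − 23) = 793.5.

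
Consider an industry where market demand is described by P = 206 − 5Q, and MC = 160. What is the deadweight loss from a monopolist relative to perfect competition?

Perfect competition: P = MC = 160, so 206 − 5Q = 160 and Q = 9.2.
The monopolist equates marginal revenue to marginal cost: 206 − 10Q = 160, so Q = 4.6. From demand, P = 183.
DWL is the triangle between Q = 4.6 and Q = 9.2: ½·(9.2 − 4.6)·(183 − 160) = 52.9.

DWL = 52.9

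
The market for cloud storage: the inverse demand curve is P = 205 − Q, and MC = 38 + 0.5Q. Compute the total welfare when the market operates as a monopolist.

TS = 7808.92

Monopoly sets MR = MC: 205 − 2Q = 38 + 0.5Q ⇒ Q = 66.8, P = 205 − 66.8 = 138.2.
CS = ½·(205 − 138.2)·66.8 = 2231.12; PS = (138.2·66.8 − 38·66.8 − ½·0.5·66.8²) = 5577.8; TS = 7808.92.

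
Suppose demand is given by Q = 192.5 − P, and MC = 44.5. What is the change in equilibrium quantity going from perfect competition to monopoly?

Inverting demand: P = 192.5 − Q.
Under competition P = MC = 44.5, so Q = (192.5 − 44.5)/1 = 148.
The monopolist equates marginal revenue to marginal cost: 192.5 − 2Q = 44.5, so Q = 74. From demand, P = 118.5.
Change in equilibrium quantity: 74 − 148 = −74.

Q falls by 74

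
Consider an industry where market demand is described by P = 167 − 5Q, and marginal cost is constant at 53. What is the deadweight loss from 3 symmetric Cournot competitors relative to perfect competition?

DWL = 81.225

Perfect competition: P = MC = 53, so 167 − 5Q = 53 and Q = 22.8.
With 3 symmetric Cournot firms, each firm's FOC gives 167 − 20q = 53, so q = 5.7, Q = 3·5.7 = 17.1, and P = 81.5.
DWL is the triangle between Q = 17.1 and Q = 22.8: ½·(22.8 − 17.1)·(81.5 − 53) = 81.225.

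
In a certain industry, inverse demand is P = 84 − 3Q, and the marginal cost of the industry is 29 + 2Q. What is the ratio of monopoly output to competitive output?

Q_m/Q_c = 0.625

A monopolist chooses Q where MR = MC. MR = 84 − 6Q; setting this equal to 29 + 2Q gives Q = 6.875 and P = 63.375.
Under competition P = MC: 84 − 3Q = 29 + 2Q ⇒ Q = 11, P = 51.
Ratio Q_m/Q_c = 6.875/11 = 0.625.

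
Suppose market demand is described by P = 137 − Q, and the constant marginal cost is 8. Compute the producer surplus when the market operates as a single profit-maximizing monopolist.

PS = 4160.25

A monopolist chooses Q where MR = MC. MR = 137 − 2Q; setting this equal to 8 gives Q = 64.5 and P = 72.5.
PS = (72.5 − 8)·64.5 = 4160.25.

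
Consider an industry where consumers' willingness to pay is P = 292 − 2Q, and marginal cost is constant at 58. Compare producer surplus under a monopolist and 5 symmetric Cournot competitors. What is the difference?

Producer surplus falls by 3042

A monopolist chooses Q where MR = MC. MR = 292 − 4Q; setting this equal to 58 gives Q = 58.5 and P = 175.
PS = (175 − 58)·58.5 = 6844.5.
Cournot with 5 identical firms: the symmetric best-response condition is 292 − 12q = 58. Each firm produces q = 19.5, total output Q = 97.5, price P = 97.
PS = (97 − 58)·97.5 = 3802.5.
Change in producer surplus: 3802.5 − 6844.5 = −3042.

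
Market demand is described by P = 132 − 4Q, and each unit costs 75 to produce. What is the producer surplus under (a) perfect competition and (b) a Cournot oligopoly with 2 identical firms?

Competitive firms price at marginal cost: P = 75, giving Q = 14.25.
PS = (75 − 75)·14.25 = 0.
Cournot with 2 identical firms: the symmetric best-response condition is 132 − 12q = 75. Each firm produces q = 4.75, total output Q = 9.5, price P = 94.
PS = (94 − 75)·9.5 = 180.5.

Competition: PS = 0; Cournot: PS = 180.5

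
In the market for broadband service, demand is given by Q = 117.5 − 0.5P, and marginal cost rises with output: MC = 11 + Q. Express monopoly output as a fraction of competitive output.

Inverting demand: P = 235 − 2Q.
The monopolist equates marginal revenue to marginal cost: 235 − 4Q = 11 + Q, so Q = 44.8. From demand, P = 145.4.
Under competition P = MC: 235 − 2Q = 11 + Q ⇒ Q = 224/3, P = 257/3.
Ratio Q_m/Q_c = 44.8/(224/3) = 0.6.

Q_m/Q_c = 0.6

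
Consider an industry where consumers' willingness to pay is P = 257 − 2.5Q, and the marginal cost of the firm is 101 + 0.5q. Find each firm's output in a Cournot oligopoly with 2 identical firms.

Cournot with 2 identical firms: the symmetric best-response condition is 257 − 7.5q = 101 + 0.5q. Each firm produces q = 19.5, total output Q = 39, price P = 159.5.

q_i = 19.5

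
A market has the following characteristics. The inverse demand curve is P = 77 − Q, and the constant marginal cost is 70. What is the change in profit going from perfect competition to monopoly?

Under competition P = MC = 70, so Q = (77 − 70)/1 = 7.
Profit = (70 − 70)·7 = 0.
Monopoly sets MR = MC: 77 − 2Q = 70 ⇒ Q = 3.5, P = 77 − 3.5 = 73.5.
Profit = (73.5 − 70)·3.5 = 12.25.
Change in profit: 12.25 − 0 = 12.25.

π rises by 12.25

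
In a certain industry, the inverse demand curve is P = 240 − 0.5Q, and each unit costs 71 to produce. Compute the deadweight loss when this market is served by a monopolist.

DWL = 7140.25

Under competition P = MC = 71, so Q = (240 − 71)/0.5 = 338.
A monopolist chooses Q where MR = MC. MR = 240 − Q; setting this equal to 71 gives Q = 169 and P = 155.5.
DWL is the triangle between Q = 169 and Q = 338: ½·(338 − 169)·(155.5 − 71) = 7140.25.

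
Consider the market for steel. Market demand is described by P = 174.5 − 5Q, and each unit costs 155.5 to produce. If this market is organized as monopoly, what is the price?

P = 165

A monopolist chooses Q where MR = MC. MR = 174.5 − 10Q; setting this equal to 155.5 gives Q = 1.9 and P = 165.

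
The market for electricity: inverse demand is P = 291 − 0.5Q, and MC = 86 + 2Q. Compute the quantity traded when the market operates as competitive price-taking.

Competitive equilibrium sets price equal to marginal cost: 291 − 0.5Q = 86 + 2Q, so Q = 82 and P = 250.

Q = 82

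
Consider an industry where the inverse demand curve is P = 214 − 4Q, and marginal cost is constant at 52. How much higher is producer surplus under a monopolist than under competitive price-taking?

Under competition P = MC = 52, so Q = (214 − 52)/4 = 40.5.
PS = (52 − 52)·40.5 = 0.
Monopoly sets MR = MC: 214 − 8Q = 52 ⇒ Q = 20.25, P = 214 − 4·20.25 = 133.
PS = (133 − 52)·20.25 = 1640.25.
Change in producer surplus: 1640.25 − 0 = 1640.25.

Producer surplus rises by 1640.25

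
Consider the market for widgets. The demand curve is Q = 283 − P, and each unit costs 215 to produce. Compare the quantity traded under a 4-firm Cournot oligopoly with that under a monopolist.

Inverting demand: P = 283 − Q.
With 4 symmetric Cournot firms, each firm's FOC gives 283 − 5q = 215, so q = 13.6, Q = 4·13.6 = 54.4, and P = 228.6.
Monopoly sets MR = MC: 283 − 2Q = 215 ⇒ Q = 34, P = 283 − 34 = 249.

Cournot: Q = 54.4; Monopoly: Q = 34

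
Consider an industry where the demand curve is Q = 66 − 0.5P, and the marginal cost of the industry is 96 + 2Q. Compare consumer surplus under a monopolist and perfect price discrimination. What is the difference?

CS falls by 36

Inverting demand: P = 132 − 2Q.
A monopolist chooses Q where MR = MC. MR = 132 − 4Q; setting this equal to 96 + 2Q gives Q = 6 and P = 120.
CS = ½·(132 − 120)·6 = 36.
With perfect price discrimination, output is the efficient level Q = 9 (where demand meets MC), but every buyer pays their willingness to pay: CS = 0 and PS = total surplus.
CS = 0.
Change in consumer surplus: 0 − 36 = −36.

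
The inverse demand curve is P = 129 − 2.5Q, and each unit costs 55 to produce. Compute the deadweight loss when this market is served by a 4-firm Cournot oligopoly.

Under competition P = MC = 55, so Q = (129 − 55)/2.5 = 29.6.
Cournot with 4 identical firms: the symmetric best-response condition is 129 − 12.5q = 55. Each firm produces q = 5.92, total output Q = 23.68, price P = 69.8.
DWL is the triangle between Q = 23.68 and Q = 29.6: ½·(29.6 − 23.68)·(69.8 − 55) = 43.808.

DWL = 43.808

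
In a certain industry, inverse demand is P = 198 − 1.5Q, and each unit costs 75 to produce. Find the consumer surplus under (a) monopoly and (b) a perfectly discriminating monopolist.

The monopolist equates marginal revenue to marginal cost: 198 − 3Q = 75, so Q = 41. From demand, P = 136.5.
CS = ½·(198 − 136.5)·41 = 1260.75.
A perfectly discriminating monopolist sells every unit with P(Q) ≥ MC(Q), so output equals the competitive quantity Q = 82. Each buyer pays their reservation price, so CS = 0 and the firm captures all surplus.
CS = 0.

Monopoly: CS = 1260.75; Perfect PD: CS = 0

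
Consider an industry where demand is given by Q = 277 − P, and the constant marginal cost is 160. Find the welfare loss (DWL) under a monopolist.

DWL = 1711.125

Inverting demand: P = 277 − Q.
Perfect competition: P = MC = 160, so 277 − Q = 160 and Q = 117.
A monopolist chooses Q where MR = MC. MR = 277 − 2Q; setting this equal to 160 gives Q = 58.5 and P = 218.5.
DWL is the triangle between Q = 58.5 and Q = 117: ½·(117 − 58.5)·(218.5 − 160) = 1711.125.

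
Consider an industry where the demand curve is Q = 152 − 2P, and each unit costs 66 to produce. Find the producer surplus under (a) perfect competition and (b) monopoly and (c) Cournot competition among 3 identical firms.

Inverting demand: P = 76 − 0.5Q.
Competitive firms price at marginal cost: P = 66, giving Q = 20.
PS = (66 − 66)·20 = 0.
A monopolist chooses Q where MR = MC. MR = 76 − Q; setting this equal to 66 gives Q = 10 and P = 71.
PS = (71 − 66)·10 = 50.
In a 3-firm Cournot equilibrium, symmetry and the first-order condition give q = (76 − 66)/(2) = 5. So Q = 15 and P = 68.5.
PS = (68.5 − 66)·15 = 37.5.

Competition: PS = 0; Monopoly: PS = 50; Cournot: PS = 37.5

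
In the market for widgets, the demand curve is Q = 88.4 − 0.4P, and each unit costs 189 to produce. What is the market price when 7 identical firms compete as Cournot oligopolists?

Inverting demand: P = 221 − 2.5Q.
Cournot with 7 identical firms: the symmetric best-response condition is 221 − 20q = 189. Each firm produces q = 1.6, total output Q = 11.2, price P = 193.

P = 193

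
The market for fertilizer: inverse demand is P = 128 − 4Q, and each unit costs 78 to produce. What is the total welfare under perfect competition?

TS = 312.5

Under competition P = MC = 78, so Q = (128 − 78)/4 = 12.5.
CS = ½·(128 − 78)·12.5 = 312.5; PS = (78 − 78)·12.5 = 0; TS = 312.5.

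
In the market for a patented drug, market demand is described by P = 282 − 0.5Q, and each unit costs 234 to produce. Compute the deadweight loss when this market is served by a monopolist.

DWL = 576

Perfect competition: P = MC = 234, so 282 − 0.5Q = 234 and Q = 96.
Monopoly sets MR = MC: 282 − Q = 234 ⇒ Q = 48, P = 282 − 0.5·48 = 258.
DWL is the triangle between Q = 48 and Q = 96: ½·(96 − 48)·(258 − 234) = 576.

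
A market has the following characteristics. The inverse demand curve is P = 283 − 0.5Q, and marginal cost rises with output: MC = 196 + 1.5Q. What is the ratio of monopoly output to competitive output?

Monopoly sets MR = MC: 283 − Q = 196 + 1.5Q ⇒ Q = 34.8, P = 283 − 0.5·34.8 = 265.6.
Under competition P = MC: 283 − 0.5Q = 196 + 1.5Q ⇒ Q = 43.5, P = 261.25.
Ratio Q_m/Q_c = 34.8/43.5 = 0.8.

Q_m/Q_c = 0.8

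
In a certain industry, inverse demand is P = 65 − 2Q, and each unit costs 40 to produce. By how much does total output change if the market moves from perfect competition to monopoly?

Q falls by 6.25

Under competition P = MC = 40, so Q = (65 − 40)/2 = 12.5.
A monopolist chooses Q where MR = MC. MR = 65 − 4Q; setting this equal to 40 gives Q = 6.25 and P = 52.5.
Change in total output: 6.25 − 12.5 = −6.25.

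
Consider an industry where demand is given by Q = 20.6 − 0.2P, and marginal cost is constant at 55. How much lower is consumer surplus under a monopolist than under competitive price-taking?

Consumer surplus falls by 172.8

Inverting demand: P = 103 − 5Q.
Competitive firms price at marginal cost: P = 55, giving Q = 9.6.
CS = ½·(103 − 55)·9.6 = 230.4.
The monopolist equates marginal revenue to marginal cost: 103 − 10Q = 55, so Q = 4.8. From demand, P = 79.
CS = ½·(103 − 79)·4.8 = 57.6.
Change in consumer surplus: 57.6 − 230.4 = −172.8.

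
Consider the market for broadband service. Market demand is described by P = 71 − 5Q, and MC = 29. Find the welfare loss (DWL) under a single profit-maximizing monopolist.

Perfect competition: P = MC = 29, so 71 − 5Q = 29 and Q = 8.4.
A monopolist chooses Q where MR = MC. MR = 71 − 10Q; setting this equal to 29 gives Q = 4.2 and P = 50.
DWL is the triangle between Q = 4.2 and Q = 8.4: ½·(8.4 − 4.2)·(50 − 29) = 44.1.

DWL = 44.1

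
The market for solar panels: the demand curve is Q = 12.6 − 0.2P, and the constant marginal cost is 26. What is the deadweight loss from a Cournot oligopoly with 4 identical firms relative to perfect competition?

Inverting demand: P = 63 − 5Q.
Under competition P = MC = 26, so Q = (63 − 26)/5 = 7.4.
Cournot with 4 identical firms: the symmetric best-response condition is 63 − 25q = 26. Each firm produces q = 1.48, total output Q = 5.92, price P = 33.4.
DWL is the triangle between Q = 5.92 and Q = 7.4: ½·(7.4 − 5.92)·(33.4 − 26) = 5.476.

DWL = 5.476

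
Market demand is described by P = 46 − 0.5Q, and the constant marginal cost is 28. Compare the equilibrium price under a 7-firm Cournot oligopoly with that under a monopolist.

Cournot: P = 30.25; Monopoly: P = 37

With 7 symmetric Cournot firms, each firm's FOC gives 46 − 4q = 28, so q = 4.5, Q = 7·4.5 = 31.5, and P = 30.25.
A monopolist chooses Q where MR = MC. MR = 46 − Q; setting this equal to 28 gives Q = 18 and P = 37.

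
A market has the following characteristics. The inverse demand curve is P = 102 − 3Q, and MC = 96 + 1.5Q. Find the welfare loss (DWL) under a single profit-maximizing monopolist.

DWL = 0.64

Under competition P = MC: 102 − 3Q = 96 + 1.5Q ⇒ Q = 4/3, P = 98.
A monopolist chooses Q where MR = MC. MR = 102 − 6Q; setting this equal to 96 + 1.5Q gives Q = 0.8 and P = 99.6.
CS = ½·(102 − 98)·4/3 = 8/3; PS = (98·4/3 − 96·4/3 − ½·1.5·(4/3)²) = 4/3; TS = 4.
CS = ½·(102 − 99.6)·0.8 = 0.96; PS = (99.6·0.8 − 96·0.8 − ½·1.5·0.8²) = 2.4; TS = 3.36.
DWL = 4 − 3.36 = 0.64.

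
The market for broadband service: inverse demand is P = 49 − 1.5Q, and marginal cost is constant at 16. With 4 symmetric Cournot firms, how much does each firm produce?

In a 4-firm Cournot equilibrium, symmetry and the first-order condition give q = (49 − 16)/(7.5) = 4.4. So Q = 17.6 and P = 22.6.

q_i = 4.4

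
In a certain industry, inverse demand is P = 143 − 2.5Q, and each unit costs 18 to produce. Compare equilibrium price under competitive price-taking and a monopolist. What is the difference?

Competitive firms price at marginal cost: P = 18, giving Q = 50.
Monopoly sets MR = MC: 143 − 5Q = 18 ⇒ Q = 25, P = 143 − 2.5·25 = 80.5.
Change in equilibrium price: 80.5 − 18 = 62.5.

P rises by 62.5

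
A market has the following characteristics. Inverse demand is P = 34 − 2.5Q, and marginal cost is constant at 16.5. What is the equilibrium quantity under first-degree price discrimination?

Q = 7

Under first-degree price discrimination the firm charges each unit its demand price and produces up to where P = MC, i.e. Q = 7. Consumer surplus is zero; producer surplus equals total surplus.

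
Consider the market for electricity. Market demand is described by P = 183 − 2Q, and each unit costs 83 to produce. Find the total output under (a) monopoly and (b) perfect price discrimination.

The monopolist equates marginal revenue to marginal cost: 183 − 4Q = 83, so Q = 25. From demand, P = 133.
Under first-degree price discrimination the firm charges each unit its demand price and produces up to where P = MC, i.e. Q = 50. Consumer surplus is zero; producer surplus equals total surplus.

Monopoly: Q = 25; Perfect PD: Q = 50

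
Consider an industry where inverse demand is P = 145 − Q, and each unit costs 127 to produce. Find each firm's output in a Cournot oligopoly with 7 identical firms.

q_i = 2.25

In a 7-firm Cournot equilibrium, symmetry and the first-order condition give q = (145 − 127)/(8) = 2.25. So Q = 15.75 and P = 129.25.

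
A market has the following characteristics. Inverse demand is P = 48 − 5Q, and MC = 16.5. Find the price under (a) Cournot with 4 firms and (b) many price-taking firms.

Cournot: P = 22.8; Competition: P = 16.5

In a 4-firm Cournot equilibrium, symmetry and the first-order condition give q = (48 − 16.5)/(25) = 1.26. So Q = 5.04 and P = 22.8.
Perfect competition: P = MC = 16.5, so 48 − 5Q = 16.5 and Q = 6.3.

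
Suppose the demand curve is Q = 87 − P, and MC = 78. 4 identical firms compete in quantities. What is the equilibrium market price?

Inverting demand: P = 87 − Q.
In a 4-firm Cournot equilibrium, symmetry and the first-order condition give q = (87 − 78)/(5) = 1.8. So Q = 7.2 and P = 79.8.

P = 79.8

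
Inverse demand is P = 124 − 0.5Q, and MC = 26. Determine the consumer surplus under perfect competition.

CS = 9604

Perfect competition: P = MC = 26, so 124 − 0.5Q = 26 and Q = 196.
CS = ½·(124 − 26)·196 = 9604.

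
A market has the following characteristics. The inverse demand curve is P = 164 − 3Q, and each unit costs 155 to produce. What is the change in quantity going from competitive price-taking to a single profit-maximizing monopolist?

Under competition P = MC = 155, so Q = (164 − 155)/3 = 3.
A monopolist chooses Q where MR = MC. MR = 164 − 6Q; setting this equal to 155 gives Q = 1.5 and P = 159.5.
Change in quantity: 1.5 − 3 = −1.5.

Quantity falls by 1.5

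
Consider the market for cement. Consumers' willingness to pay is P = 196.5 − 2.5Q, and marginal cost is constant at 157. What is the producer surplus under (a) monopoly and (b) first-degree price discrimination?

Monopoly: PS = 156.025; Perfect PD: PS = 312.05

A monopolist chooses Q where MR = MC. MR = 196.5 − 5Q; setting this equal to 157 gives Q = 7.9 and P = 176.75.
PS = (176.75 − 157)·7.9 = 156.025.
A perfectly discriminating monopolist sells every unit with P(Q) ≥ MC(Q), so output equals the competitive quantity Q = 15.8. Each buyer pays their reservation price, so CS = 0 and the firm captures all surplus.
PS = ½·(196.5 − 157)·15.8 = 312.05.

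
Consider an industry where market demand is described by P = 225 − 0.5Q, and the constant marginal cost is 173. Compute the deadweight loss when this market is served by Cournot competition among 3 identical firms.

DWL = 169

Competitive firms price at marginal cost: P = 173, giving Q = 104.
Cournot with 3 identical firms: the symmetric best-response condition is 225 − 2q = 173. Each firm produces q = 26, total output Q = 78, price P = 186.
DWL is the triangle between Q = 78 and Q = 104: ½·(104 − 78)·(186 − 173) = 169.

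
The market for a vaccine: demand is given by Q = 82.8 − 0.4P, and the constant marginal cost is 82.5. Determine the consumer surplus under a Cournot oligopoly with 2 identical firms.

CS = 1377.8

Inverting demand: P = 207 − 2.5Q.
Cournot with 2 identical firms: the symmetric best-response condition is 207 − 7.5q = 82.5. Each firm produces q = 16.6, total output Q = 33.2, price P = 124.
CS = ½·(207 − 124)·33.2 = 1377.8.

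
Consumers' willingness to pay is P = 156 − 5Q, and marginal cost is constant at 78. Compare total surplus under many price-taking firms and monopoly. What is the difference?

TS falls by 152.1

Under competition P = MC = 78, so Q = (156 − 78)/5 = 15.6.
CS = ½·(156 − 78)·15.6 = 608.4; PS = (78 − 78)·15.6 = 0; TS = 608.4.
Monopoly sets MR = MC: 156 − 10Q = 78 ⇒ Q = 7.8, P = 156 − 5·7.8 = 117.
CS = ½·(156 − 117)·7.8 = 152.1; PS = (117 − 78)·7.8 = 304.2; TS = 456.3.
Change in total surplus: 456.3 − 608.4 = −152.1.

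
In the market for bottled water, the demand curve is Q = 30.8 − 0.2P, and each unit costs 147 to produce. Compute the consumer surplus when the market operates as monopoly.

CS = 1.225

Inverting demand: P = 154 − 5Q.
Monopoly sets MR = MC: 154 − 10Q = 147 ⇒ Q = 0.7, P = 154 − 5·0.7 = 150.5.
CS = ½·(154 − 150.5)·0.7 = 1.225.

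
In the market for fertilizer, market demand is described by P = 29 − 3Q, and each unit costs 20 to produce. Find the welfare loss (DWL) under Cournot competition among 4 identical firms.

DWL = 0.54

Competitive firms price at marginal cost: P = 20, giving Q = 3.
In a 4-firm Cournot equilibrium, symmetry and the first-order condition give q = (29 − 20)/(15) = 0.6. So Q = 2.4 and P = 21.8.
DWL is the triangle between Q = 2.4 and Q = 3: ½·(3 − 2.4)·(21.8 − 20) = 0.54.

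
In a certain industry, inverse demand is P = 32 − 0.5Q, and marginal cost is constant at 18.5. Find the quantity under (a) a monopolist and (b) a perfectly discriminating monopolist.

Monopoly: Q = 13.5; Perfect PD: Q = 27

A monopolist chooses Q where MR = MC. MR = 32 − Q; setting this equal to 18.5 gives Q = 13.5 and P = 25.25.
A perfectly discriminating monopolist sells every unit with P(Q) ≥ MC(Q), so output equals the competitive quantity Q = 27. Each buyer pays their reservation price, so CS = 0 and the firm captures all surplus.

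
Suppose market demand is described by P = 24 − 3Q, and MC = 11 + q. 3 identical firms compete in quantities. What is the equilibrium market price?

With 3 symmetric Cournot firms, each firm's FOC gives 24 − 12q = 11 + q, so q = 1, Q = 3·1 = 3, and P = 15.

P = 15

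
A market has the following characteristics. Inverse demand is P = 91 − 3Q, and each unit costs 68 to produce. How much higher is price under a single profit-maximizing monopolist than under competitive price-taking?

Perfect competition: P = MC = 68, so 91 − 3Q = 68 and Q = 23/3.
The monopolist equates marginal revenue to marginal cost: 91 − 6Q = 68, so Q = 23/6. From demand, P = 79.5.
Change in price: 79.5 − 68 = 11.5.

P rises by 11.5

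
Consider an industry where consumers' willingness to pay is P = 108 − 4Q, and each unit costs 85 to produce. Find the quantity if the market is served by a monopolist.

The monopolist equates marginal revenue to marginal cost: 108 − 8Q = 85, so Q = 2.875. From demand, P = 96.5.

Q = 2.875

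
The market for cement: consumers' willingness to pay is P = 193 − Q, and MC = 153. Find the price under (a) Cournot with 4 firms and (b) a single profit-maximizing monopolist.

Cournot: P = 161; Monopoly: P = 173

Cournot with 4 identical firms: the symmetric best-response condition is 193 − 5q = 153. Each firm produces q = 8, total output Q = 32, price P = 161.
A monopolist chooses Q where MR = MC. MR = 193 − 2Q; setting this equal to 153 gives Q = 20 and P = 173.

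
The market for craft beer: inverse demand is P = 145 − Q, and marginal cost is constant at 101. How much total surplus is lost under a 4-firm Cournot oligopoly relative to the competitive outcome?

DWL = 38.72

Competitive firms price at marginal cost: P = 101, giving Q = 44.
In a 4-firm Cournot equilibrium, symmetry and the first-order condition give q = (145 − 101)/(5) = 8.8. So Q = 35.2 and P = 109.8.
DWL is the triangle between Q = 35.2 and Q = 44: ½·(44 − 35.2)·(109.8 − 101) = 38.72.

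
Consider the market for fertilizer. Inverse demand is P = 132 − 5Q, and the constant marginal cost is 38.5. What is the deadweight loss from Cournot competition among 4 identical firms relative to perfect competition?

DWL = 34.969

Competitive firms price at marginal cost: P = 38.5, giving Q = 18.7.
Cournot with 4 identical firms: the symmetric best-response condition is 132 − 25q = 38.5. Each firm produces q = 3.74, total output Q = 14.96, price P = 57.2.
DWL is the triangle between Q = 14.96 and Q = 18.7: ½·(18.7 − 14.96)·(57.2 − 38.5) = 34.969.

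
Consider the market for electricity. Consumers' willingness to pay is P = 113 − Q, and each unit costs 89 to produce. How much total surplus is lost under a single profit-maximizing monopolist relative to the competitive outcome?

Perfect competition: P = MC = 89, so 113 − Q = 89 and Q = 24.
The monopolist equates marginal revenue to marginal cost: 113 − 2Q = 89, so Q = 12. From demand, P = 101.
DWL is the triangle between Q = 12 and Q = 24: ½·(24 − 12)·(101 − 89) = 72.

DWL = 72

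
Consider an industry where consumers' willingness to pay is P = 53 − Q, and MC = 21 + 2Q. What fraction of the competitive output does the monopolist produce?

Q_m/Q_c = 0.75

A monopolist chooses Q where MR = MC. MR = 53 − 2Q; setting this equal to 21 + 2Q gives Q = 8 and P = 45.
Competitive equilibrium sets price equal to marginal cost: 53 − Q = 21 + 2Q, so Q = 32/3 and P = 127/3.
Ratio Q_m/Q_c = 8/(32/3) = 0.75.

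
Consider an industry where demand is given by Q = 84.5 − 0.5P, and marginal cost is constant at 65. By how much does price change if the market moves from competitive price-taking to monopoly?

Inverting demand: P = 169 − 2Q.
Competitive firms price at marginal cost: P = 65, giving Q = 52.
A monopolist chooses Q where MR = MC. MR = 169 − 4Q; setting this equal to 65 gives Q = 26 and P = 117.
Change in price: 117 − 65 = 52.

P rises by 52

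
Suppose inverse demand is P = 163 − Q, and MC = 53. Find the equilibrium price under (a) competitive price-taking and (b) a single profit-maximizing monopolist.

Perfect competition: P = MC = 53, so 163 − Q = 53 and Q = 110.
A monopolist chooses Q where MR = MC. MR = 163 − 2Q; setting this equal to 53 gives Q = 55 and P = 108.

Competition: P = 53; Monopoly: P = 108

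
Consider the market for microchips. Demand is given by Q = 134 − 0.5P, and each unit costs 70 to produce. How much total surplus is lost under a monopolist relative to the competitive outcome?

Inverting demand: P = 268 − 2Q.
Perfect competition: P = MC = 70, so 268 − 2Q = 70 and Q = 99.
Monopoly sets MR = MC: 268 − 4Q = 70 ⇒ Q = 49.5, P = 268 − 2·49.5 = 169.
DWL is the triangle between Q = 49.5 and Q = 99: ½·(99 − 49.5)·(169 − 70) = 2450.25.

DWL = 2450.25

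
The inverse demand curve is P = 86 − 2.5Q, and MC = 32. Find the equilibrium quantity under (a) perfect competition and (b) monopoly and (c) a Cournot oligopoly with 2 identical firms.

Perfect competition: P = MC = 32, so 86 − 2.5Q = 32 and Q = 21.6.
The monopolist equates marginal revenue to marginal cost: 86 − 5Q = 32, so Q = 10.8. From demand, P = 59.
Cournot with 2 identical firms: the symmetric best-response condition is 86 − 7.5q = 32. Each firm produces q = 7.2, total output Q = 14.4, price P = 50.

Competition: Q = 21.6; Monopoly: Q = 10.8; Cournot: Q = 14.4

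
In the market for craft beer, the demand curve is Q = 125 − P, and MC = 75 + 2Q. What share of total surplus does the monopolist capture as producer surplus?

PS/TS = 0.8

Inverting demand: P = 125 − Q.
A monopolist chooses Q where MR = MC. MR = 125 − 2Q; setting this equal to 75 + 2Q gives Q = 12.5 and P = 112.5.
CS = ½·(125 − 112.5)·12.5 = 78.125.
PS = P·Q − VC(Q) = 112.5·12.5 − (75·12.5 + ½·2·12.5²) = 312.5.
Share captured = PS/TS = 312.5/390.625 = 0.8.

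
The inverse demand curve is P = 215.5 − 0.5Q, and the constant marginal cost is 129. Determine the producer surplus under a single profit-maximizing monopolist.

The monopolist equates marginal revenue to marginal cost: 215.5 − Q = 129, so Q = 86.5. From demand, P = 172.25.
PS = (172.25 − 129)·86.5 = 3741.125.

PS = 3741.125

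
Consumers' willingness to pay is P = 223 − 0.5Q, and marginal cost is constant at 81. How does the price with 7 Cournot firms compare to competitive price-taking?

In a 7-firm Cournot equilibrium, symmetry and the first-order condition give q = (223 − 81)/(4) = 35.5. So Q = 248.5 and P = 98.75.
Under competition P = MC = 81, so Q = (223 − 81)/0.5 = 284.

Cournot: P = 98.75; Competition: P = 81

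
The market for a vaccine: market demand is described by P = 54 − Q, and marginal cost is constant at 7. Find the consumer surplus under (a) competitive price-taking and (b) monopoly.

Competition: CS = 1104.5; Monopoly: CS = 276.125

Under competition P = MC = 7, so Q = (54 − 7)/1 = 47.
CS = ½·(54 − 7)·47 = 1104.5.
The monopolist equates marginal revenue to marginal cost: 54 − 2Q = 7, so Q = 23.5. From demand, P = 30.5.
CS = ½·(54 − 30.5)·23.5 = 276.125.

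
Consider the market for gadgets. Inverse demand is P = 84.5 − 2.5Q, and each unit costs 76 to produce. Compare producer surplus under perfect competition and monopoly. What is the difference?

Under competition P = MC = 76, so Q = (84.5 − 76)/2.5 = 3.4.
PS = (76 − 76)·3.4 = 0.
A monopolist chooses Q where MR = MC. MR = 84.5 − 5Q; setting this equal to 76 gives Q = 1.7 and P = 80.25.
PS = (80.25 − 76)·1.7 = 7.225.
Change in producer surplus: 7.225 − 0 = 7.225.

PS rises by 7.225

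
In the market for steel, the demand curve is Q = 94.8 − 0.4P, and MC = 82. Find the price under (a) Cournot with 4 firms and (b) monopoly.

Inverting demand: P = 237 − 2.5Q.
Cournot with 4 identical firms: the symmetric best-response condition is 237 − 12.5q = 82. Each firm produces q = 12.4, total output Q = 49.6, price P = 113.
Monopoly sets MR = MC: 237 − 5Q = 82 ⇒ Q = 31, P = 237 − 2.5·31 = 159.5.

Cournot: P = 113; Monopoly: P = 159.5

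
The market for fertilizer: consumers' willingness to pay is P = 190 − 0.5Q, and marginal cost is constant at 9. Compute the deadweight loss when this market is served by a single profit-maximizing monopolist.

Perfect competition: P = MC = 9, so 190 − 0.5Q = 9 and Q = 362.
A monopolist chooses Q where MR = MC. MR = 190 − Q; setting this equal to 9 gives Q = 181 and P = 99.5.
DWL is the triangle between Q = 181 and Q = 362: ½·(362 − 181)·(99.5 − 9) = 8190.25.

DWL = 8190.25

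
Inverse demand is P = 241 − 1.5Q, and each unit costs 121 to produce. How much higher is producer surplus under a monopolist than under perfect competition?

Competitive firms price at marginal cost: P = 121, giving Q = 80.
PS = (121 − 121)·80 = 0.
The monopolist equates marginal revenue to marginal cost: 241 − 3Q = 121, so Q = 40. From demand, P = 181.
PS = (181 − 121)·40 = 2400.
Change in producer surplus: 2400 − 0 = 2400.

Producer surplus rises by 2400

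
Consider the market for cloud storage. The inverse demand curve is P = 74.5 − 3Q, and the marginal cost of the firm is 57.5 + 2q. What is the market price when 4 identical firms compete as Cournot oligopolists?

In a 4-firm Cournot equilibrium, symmetry and the first-order condition give q = (74.5 − 57.5)/(17) = 1. So Q = 4 and P = 62.5.

P = 62.5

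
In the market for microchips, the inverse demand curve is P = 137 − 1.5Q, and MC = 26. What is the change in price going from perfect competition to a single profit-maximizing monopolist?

P rises by 55.5

Under competition P = MC = 26, so Q = (137 − 26)/1.5 = 74.
The monopolist equates marginal revenue to marginal cost: 137 − 3Q = 26, so Q = 37. From demand, P = 81.5.
Change in price: 81.5 − 26 = 55.5.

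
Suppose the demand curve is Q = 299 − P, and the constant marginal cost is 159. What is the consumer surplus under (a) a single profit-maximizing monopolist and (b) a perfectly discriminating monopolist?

Inverting demand: P = 299 − Q.
The monopolist equates marginal revenue to marginal cost: 299 − 2Q = 159, so Q = 70. From demand, P = 229.
CS = ½·(299 − 229)·70 = 2450.
A perfectly discriminating monopolist sells every unit with P(Q) ≥ MC(Q), so output equals the competitive quantity Q = 140. Each buyer pays their reservation price, so CS = 0 and the firm captures all surplus.
CS = 0.

Monopoly: CS = 2450; Perfect PD: CS = 0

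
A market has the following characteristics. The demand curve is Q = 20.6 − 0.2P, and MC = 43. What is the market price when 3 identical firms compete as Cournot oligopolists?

Inverting demand: P = 103 − 5Q.
With 3 symmetric Cournot firms, each firm's FOC gives 103 − 20q = 43, so q = 3, Q = 3·3 = 9, and P = 58.

P = 58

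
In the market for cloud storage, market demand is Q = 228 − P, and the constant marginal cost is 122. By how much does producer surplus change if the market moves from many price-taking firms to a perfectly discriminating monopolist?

Inverting demand: P = 228 − Q.
Perfect competition: P = MC = 122, so 228 − Q = 122 and Q = 106.
PS = (122 − 122)·106 = 0.
Under first-degree price discrimination the firm charges each unit its demand price and produces up to where P = MC, i.e. Q = 106. Consumer surplus is zero; producer surplus equals total surplus.
PS = ½·(228 − 122)·106 = 5618.
Change in producer surplus: 5618 − 0 = 5618.

PS rises by 5618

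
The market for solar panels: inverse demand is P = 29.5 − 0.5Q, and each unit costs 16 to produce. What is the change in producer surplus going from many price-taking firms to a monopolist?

Producer surplus rises by 91.125

Perfect competition: P = MC = 16, so 29.5 − 0.5Q = 16 and Q = 27.
PS = (16 − 16)·27 = 0.
Monopoly sets MR = MC: 29.5 − Q = 16 ⇒ Q = 13.5, P = 29.5 − 0.5·13.5 = 22.75.
PS = (22.75 − 16)·13.5 = 91.125.
Change in producer surplus: 91.125 − 0 = 91.125.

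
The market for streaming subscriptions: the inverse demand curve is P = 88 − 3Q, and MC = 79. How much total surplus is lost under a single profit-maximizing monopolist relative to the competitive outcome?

Under competition P = MC = 79, so Q = (88 − 79)/3 = 3.
The monopolist equates marginal revenue to marginal cost: 88 − 6Q = 79, so Q = 1.5. From demand, P = 83.5.
DWL is the triangle between Q = 1.5 and Q = 3: ½·(3 − 1.5)·(83.5 − 79) = 3.375.

DWL = 3.375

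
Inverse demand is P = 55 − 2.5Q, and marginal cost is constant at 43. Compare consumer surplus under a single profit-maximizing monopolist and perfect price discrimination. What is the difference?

CS falls by 7.2

A monopolist chooses Q where MR = MC. MR = 55 − 5Q; setting this equal to 43 gives Q = 2.4 and P = 49.
CS = ½·(55 − 49)·2.4 = 7.2.
A perfectly discriminating monopolist sells every unit with P(Q) ≥ MC(Q), so output equals the competitive quantity Q = 4.8. Each buyer pays their reservation price, so CS = 0 and the firm captures all surplus.
CS = 0.
Change in consumer surplus: 0 − 7.2 = −7.2.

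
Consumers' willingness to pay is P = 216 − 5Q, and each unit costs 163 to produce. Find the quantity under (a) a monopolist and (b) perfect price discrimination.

Monopoly: Q = 5.3; Perfect PD: Q = 10.6

The monopolist equates marginal revenue to marginal cost: 216 − 10Q = 163, so Q = 5.3. From demand, P = 189.5.
A perfectly discriminating monopolist sells every unit with P(Q) ≥ MC(Q), so output equals the competitive quantity Q = 10.6. Each buyer pays their reservation price, so CS = 0 and the firm captures all surplus.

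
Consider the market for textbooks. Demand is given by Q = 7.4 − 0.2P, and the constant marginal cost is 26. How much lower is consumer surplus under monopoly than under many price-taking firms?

Inverting demand: P = 37 − 5Q.
Competitive firms price at marginal cost: P = 26, giving Q = 2.2.
CS = ½·(37 − 26)·2.2 = 12.1.
The monopolist equates marginal revenue to marginal cost: 37 − 10Q = 26, so Q = 1.1. From demand, P = 31.5.
CS = ½·(37 − 31.5)·1.1 = 3.025.
Change in consumer surplus: 3.025 − 12.1 = −9.075.

CS falls by 9.075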